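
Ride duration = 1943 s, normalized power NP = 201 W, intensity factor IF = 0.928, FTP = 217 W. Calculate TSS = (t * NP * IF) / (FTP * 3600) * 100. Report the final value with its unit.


Numerator = 1943 * 201 * 0.928 = 362423.904
Denominator = 217 * 3600 = 781200
TSS = 362423.904 / 781200 * 100
= 46.39

46.39 TSS


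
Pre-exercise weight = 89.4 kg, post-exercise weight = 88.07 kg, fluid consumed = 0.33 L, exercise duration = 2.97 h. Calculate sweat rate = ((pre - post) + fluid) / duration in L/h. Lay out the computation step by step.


Weight loss = 89.4 - 88.07 = 1.33 kg (approx L)
Total sweat = 1.33 + 0.33 = 1.66 L
Sweat rate = 1.66 / 2.97 = 0.559 L/h

0.559 L/h


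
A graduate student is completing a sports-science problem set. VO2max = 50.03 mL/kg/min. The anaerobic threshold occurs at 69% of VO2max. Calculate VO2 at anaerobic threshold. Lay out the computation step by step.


AT fraction = 69 / 100 = 0.69
AT VO2 = 50.03 * 0.69
= 34.52 mL/kg/min

34.52 mL/kg/min


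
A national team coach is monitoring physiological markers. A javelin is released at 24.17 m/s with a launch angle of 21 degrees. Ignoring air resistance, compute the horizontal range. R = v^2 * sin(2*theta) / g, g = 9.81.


Launch speed squared = 584.1889
sin(2 * 21 deg) = 0.669131
Range = 584.1889 * 0.669131 / 9.81
= 39.847 m

39.847 m


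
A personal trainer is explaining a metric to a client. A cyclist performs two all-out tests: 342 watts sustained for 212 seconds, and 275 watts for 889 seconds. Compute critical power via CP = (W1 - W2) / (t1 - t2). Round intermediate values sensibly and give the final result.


W1 = P1 * t1 = 342 * 212 = 72504 J
W2 = P2 * t2 = 275 * 889 = 244475 J
CP = (72504 - 244475) / (212 - 889)
= 254.02 W

254.02 W


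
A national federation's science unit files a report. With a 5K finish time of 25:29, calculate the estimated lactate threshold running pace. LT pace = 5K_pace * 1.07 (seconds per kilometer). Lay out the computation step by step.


Race duration = 1529 s for 5 km
Average pace = 1529 / 5 = 305.8 s/km
LT pace = 305.8 * 1.07
= 327.21 s/km

327.21 s/km


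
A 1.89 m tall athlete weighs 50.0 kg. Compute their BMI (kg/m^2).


height^2 = 3.5721 m^2
BMI = 50.0 / 3.5721 = 14.0 kg/m^2

14.0 kg/m^2


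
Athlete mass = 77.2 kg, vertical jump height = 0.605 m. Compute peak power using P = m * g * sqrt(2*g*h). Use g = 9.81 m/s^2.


sqrt(2 * 9.81 * 0.605) = sqrt(11.8701) = 3.445301 m/s
P = 77.2 * 9.81 * 3.445301
= 2609.24 W

2609.24 W


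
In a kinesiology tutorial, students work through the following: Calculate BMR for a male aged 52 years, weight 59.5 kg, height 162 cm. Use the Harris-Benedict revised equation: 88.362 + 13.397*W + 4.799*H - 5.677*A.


Substituting values:
W term = 13.397 * 59.5 = 797.1215
H term = 4.799 * 162 = 777.438
A term = 5.677 * 52 = 295.204
BMR = 1367.72 kcal/day

1367.72 kcal/day


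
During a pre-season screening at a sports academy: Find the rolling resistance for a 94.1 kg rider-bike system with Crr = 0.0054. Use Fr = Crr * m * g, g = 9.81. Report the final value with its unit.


m * g = 94.1 * 9.81 = 923.121 N
Fr = 0.0054 * 923.121 = 4.985 N

4.985 N


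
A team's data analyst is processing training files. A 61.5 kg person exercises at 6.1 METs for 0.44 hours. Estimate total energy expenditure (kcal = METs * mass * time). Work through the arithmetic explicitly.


Energy = METs * mass(kg) * time(h)
= 6.1 * 61.5 * 0.44
= 165.07 kcal

165.07 kcal


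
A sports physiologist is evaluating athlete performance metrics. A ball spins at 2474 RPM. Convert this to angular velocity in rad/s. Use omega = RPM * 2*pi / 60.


omega = 2474 * 2 * pi / 60
= 2474 * 6.28318531 / 60
= 15544.6 / 60
= 259.077 rad/s

259.077 rad/s


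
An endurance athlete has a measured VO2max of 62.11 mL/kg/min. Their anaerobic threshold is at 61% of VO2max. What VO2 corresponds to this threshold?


Anaerobic threshold VO2 = VO2max * 61%
= 62.11 * 0.61
= 37.89 mL/kg/min

37.89 mL/kg/min


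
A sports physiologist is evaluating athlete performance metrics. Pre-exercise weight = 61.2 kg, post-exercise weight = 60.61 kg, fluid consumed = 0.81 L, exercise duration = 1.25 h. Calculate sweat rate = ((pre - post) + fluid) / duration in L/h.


Weight loss = 61.2 - 60.61 = 0.59 kg (approx L)
Total sweat = 0.59 + 0.81 = 1.4 L
Sweat rate = 1.4 / 1.25 = 1.12 L/h

1.12 L/h


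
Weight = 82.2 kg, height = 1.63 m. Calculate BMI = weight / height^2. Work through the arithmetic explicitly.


height^2 = 1.63^2 = 2.6569
BMI = 82.2 / 2.6569 = 30.94 kg/m^2

30.94 kg/m^2


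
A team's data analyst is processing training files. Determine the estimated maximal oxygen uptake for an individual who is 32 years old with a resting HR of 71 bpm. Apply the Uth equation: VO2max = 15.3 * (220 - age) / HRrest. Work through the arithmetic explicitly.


HRmax = 220 - 32 = 188
VO2max = 15.3 * (188 / 71)
= 15.3 * 2.6479
= 40.51 mL/kg/min

40.51 mL/kg/min


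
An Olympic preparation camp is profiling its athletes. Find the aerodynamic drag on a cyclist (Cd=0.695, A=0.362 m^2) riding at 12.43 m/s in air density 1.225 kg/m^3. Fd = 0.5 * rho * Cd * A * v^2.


Fd = 0.5 * 1.225 * 0.695 * 0.362 * 12.43^2
= 0.5 * 1.225 * 0.695 * 0.362 * 154.5049
= 23.809 N

23.809 N


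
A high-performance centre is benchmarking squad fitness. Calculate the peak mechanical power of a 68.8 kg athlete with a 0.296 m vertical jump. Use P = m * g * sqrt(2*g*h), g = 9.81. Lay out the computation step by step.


First, sqrt(2gh) = sqrt(2 * 9.81 * 0.296)
= sqrt(5.80752) = 2.40988 m/s
Power = 68.8 * 9.81 * 2.40988 = 1626.5 W

1626.5 W


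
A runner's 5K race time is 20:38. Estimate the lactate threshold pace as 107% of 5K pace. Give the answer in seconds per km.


Total race time = 20*60 + 38 = 1238 seconds
5K pace = 1238 / 5 = 247.6 sec/km
LT pace = 247.6 * 1.07 = 264.93 sec/km

264.93 s/km


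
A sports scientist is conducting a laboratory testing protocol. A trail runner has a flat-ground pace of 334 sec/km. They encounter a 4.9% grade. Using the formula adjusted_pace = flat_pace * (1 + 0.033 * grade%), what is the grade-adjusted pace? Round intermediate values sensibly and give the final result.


Grade factor = 1 + 0.033 * 4.9 = 1.1617
Adjusted = 334 * 1.1617 = 388.01 sec/km

388.01 s/km


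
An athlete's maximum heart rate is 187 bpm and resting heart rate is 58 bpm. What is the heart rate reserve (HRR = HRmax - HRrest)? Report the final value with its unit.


HRR = HRmax - HRrest
= 187 - 58
= 129 bpm

129 bpm


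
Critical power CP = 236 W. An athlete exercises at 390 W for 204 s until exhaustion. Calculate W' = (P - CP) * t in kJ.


P - CP = 390 - 236 = 154 W
W' = 154 * 204 = 31416 J
= 31416 / 1000 = 31.416 kJ

31.416 kJ


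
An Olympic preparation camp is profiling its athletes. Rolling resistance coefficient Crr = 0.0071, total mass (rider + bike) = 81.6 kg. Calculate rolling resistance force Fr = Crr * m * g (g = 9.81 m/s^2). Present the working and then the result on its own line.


Fr = Crr * m * g
= 0.0071 * 81.6 * 9.81
= 5.684 N

5.684 N


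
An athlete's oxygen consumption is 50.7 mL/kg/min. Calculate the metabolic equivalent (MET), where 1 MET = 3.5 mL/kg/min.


MET = VO2 / 3.5
= 50.7 / 3.5
= 14.49 METs

14.49 METs


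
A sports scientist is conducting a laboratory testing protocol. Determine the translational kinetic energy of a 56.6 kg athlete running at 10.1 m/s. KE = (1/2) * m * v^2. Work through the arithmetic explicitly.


KE = 0.5 * m * v^2
= 0.5 * 56.6 * 10.1^2
= 0.5 * 56.6 * 102.01
= 2886.88 J

2886.88 J


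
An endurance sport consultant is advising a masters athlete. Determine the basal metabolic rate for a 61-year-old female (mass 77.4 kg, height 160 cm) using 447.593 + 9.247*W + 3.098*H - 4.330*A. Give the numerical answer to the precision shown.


BMR = 447.593 + 9.247*77.4 + 3.098*160 - 4.330*61
= 1394.86 kcal/day

1394.86 kcal/day


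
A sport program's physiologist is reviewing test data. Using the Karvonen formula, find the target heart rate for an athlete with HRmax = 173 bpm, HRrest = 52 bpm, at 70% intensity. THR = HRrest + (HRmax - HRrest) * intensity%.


HRR = 173 - 52 = 121
THR = 52 + 121 * 0.7
= 52 + 84.7
= 136.7 bpm

136.7 bpm


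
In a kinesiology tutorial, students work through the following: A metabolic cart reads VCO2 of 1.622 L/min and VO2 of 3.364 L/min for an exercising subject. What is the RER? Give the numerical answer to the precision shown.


RER = VCO2 / VO2 = 1.622 / 3.364 = 0.4822

0.4822


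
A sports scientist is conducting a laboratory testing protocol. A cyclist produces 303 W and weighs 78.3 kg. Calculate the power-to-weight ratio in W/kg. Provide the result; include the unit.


P/W = power / mass
= 303 / 78.3
= 3.87 W/kg

3.87 W/kg


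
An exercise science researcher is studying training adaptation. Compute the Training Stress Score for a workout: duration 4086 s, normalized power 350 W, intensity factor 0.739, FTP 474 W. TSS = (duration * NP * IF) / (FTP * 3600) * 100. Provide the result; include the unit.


Product = 4086 * 350 * 0.739 = 1056843.9
Base = 474 * 3600 = 1706400
TSS = 1056843.9 / 1706400 * 100 = 61.93

61.93 TSS


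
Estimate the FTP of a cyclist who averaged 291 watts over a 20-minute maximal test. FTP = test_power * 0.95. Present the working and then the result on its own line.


FTP = 291 * 0.95 = 276.45 W

276.45 W


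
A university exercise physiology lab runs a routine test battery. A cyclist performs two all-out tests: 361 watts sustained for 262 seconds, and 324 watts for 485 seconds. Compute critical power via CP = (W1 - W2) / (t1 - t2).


W1 = P1 * t1 = 361 * 262 = 94582 J
W2 = P2 * t2 = 324 * 485 = 157140 J
CP = (94582 - 157140) / (262 - 485)
= 280.53 W

280.53 W


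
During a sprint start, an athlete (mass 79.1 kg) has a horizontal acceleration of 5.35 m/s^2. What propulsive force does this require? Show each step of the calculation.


Propulsive force = mass * acceleration
= 79.1 kg * 5.35 m/s^2
= 423.19 N

423.19 N


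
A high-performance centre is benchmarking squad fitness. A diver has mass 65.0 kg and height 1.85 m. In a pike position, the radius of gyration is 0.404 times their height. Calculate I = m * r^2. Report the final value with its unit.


r = 0.404 * 1.85 = 0.7474 m
I = m * r^2 = 65.0 * 0.558607 = 36.309 kg*m^2

36.309 kg*m^2


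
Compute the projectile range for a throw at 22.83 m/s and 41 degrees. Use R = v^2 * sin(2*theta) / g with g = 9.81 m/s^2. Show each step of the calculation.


Two times the angle = 82 degrees
sin(82) = 0.990268
R = 521.2089 * 0.990268 / 9.81 = 52.613 m

52.613 m


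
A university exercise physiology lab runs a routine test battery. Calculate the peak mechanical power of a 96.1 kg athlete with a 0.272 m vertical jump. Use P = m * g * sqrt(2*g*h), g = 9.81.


First, sqrt(2gh) = sqrt(2 * 9.81 * 0.272)
= sqrt(5.33664) = 2.310117 m/s
Power = 96.1 * 9.81 * 2.310117 = 2177.84 W

2177.84 W


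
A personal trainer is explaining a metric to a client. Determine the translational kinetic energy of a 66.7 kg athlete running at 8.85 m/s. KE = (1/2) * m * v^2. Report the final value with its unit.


KE = 0.5 * m * v^2
= 0.5 * 66.7 * 8.85^2
= 0.5 * 66.7 * 78.3225
= 2612.06 J

2612.06 J


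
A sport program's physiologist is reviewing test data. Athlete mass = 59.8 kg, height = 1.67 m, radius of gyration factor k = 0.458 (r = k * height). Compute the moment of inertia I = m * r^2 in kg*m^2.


r = k * height = 0.458 * 1.67 = 0.76486 m
r^2 = 0.76486^2 = 0.585011
I = 59.8 * 0.585011 = 34.984 kg*m^2

34.984 kg*m^2


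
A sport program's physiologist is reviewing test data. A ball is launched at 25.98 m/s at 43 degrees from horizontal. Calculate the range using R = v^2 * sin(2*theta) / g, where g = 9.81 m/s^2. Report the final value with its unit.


sin(2 * 43) = sin(86) = 0.997564
v^2 = 25.98^2 = 674.9604
R = 674.9604 * 0.997564 / 9.81
= 68.636 m

68.636 m


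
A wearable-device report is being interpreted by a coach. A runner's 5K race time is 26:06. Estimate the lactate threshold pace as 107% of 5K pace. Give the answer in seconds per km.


Total race time = 26*60 + 6 = 1566 seconds
5K pace = 1566 / 5 = 313.2 sec/km
LT pace = 313.2 * 1.07 = 335.12 sec/km

335.12 s/km


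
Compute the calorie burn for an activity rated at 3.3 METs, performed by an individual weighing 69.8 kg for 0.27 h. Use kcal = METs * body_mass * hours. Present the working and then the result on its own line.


Product of METs and mass = 3.3 * 69.8 = 230.34
Total kcal = 230.34 * 0.27 = 62.19 kcal

62.19 kcal


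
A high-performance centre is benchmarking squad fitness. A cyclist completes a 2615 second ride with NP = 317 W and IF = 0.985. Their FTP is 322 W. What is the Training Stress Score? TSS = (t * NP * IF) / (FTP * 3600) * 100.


t * NP * IF = 2615 * 317 * 0.985 = 816520.675
FTP * 3600 = 1159200
TSS = (816520.675 / 1159200) * 100 = 70.44

70.44 TSS


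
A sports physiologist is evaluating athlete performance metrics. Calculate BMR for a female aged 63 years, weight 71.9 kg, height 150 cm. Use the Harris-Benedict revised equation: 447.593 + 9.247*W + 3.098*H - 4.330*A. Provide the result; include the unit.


Substituting values:
W term = 9.247 * 71.9 = 664.8593
H term = 3.098 * 150 = 464.7
A term = 4.330 * 63 = 272.79
BMR = 1304.36 kcal/day

1304.36 kcal/day


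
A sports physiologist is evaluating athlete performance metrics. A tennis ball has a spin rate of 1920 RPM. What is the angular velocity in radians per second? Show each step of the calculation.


Convert RPM to rad/s: multiply by 2*pi and divide by 60
omega = 1920 * 2 * pi / 60
= 201.062 rad/s

201.062 rad/s


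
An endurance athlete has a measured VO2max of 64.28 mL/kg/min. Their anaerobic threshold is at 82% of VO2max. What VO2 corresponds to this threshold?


Anaerobic threshold VO2 = VO2max * 82%
= 64.28 * 0.82
= 52.71 mL/kg/min

52.71 mL/kg/min


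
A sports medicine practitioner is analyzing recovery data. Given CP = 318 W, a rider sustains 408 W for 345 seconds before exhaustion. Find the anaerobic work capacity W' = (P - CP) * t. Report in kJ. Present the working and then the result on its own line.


Excess power = 408 - 318 = 90 W
Work above CP = 90 * 345 = 31050 J
W' = 31.05 kJ

31.05 kJ


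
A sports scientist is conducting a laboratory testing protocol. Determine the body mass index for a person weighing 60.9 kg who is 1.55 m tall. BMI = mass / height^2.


BMI = mass / height^2
= 60.9 / 1.55^2
= 60.9 / 2.4025
= 25.35 kg/m^2

25.35 kg/m^2


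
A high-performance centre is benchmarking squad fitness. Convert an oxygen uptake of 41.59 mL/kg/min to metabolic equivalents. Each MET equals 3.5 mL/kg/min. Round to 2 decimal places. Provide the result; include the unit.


One MET = 3.5 mL/kg/min
Number of METs = 41.59 / 3.5
= 11.88 METs

11.88 METs


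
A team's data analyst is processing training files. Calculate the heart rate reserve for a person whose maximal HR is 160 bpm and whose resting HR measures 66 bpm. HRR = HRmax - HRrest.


HRmax = 160 bpm
HRrest = 66 bpm
HRR = 160 - 66 = 94 bpm

94 bpm


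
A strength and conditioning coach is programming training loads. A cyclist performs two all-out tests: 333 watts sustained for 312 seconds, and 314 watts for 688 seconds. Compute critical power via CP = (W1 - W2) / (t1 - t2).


W1 = P1 * t1 = 333 * 312 = 103896 J
W2 = P2 * t2 = 314 * 688 = 216032 J
CP = (103896 - 216032) / (312 - 688)
= 298.23 W

298.23 W


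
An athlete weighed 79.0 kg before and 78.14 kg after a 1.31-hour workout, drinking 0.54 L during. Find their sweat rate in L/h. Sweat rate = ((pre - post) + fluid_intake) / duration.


Body mass change = 0.86 kg
Total sweat loss = 0.86 + 0.54 = 1.4 L
Rate = 1.4 / 1.31 = 1.069 L/h

1.069 L/h


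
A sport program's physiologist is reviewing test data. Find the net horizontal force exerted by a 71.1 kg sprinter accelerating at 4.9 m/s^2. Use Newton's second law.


Newton's second law: F = m * a
F = 71.1 * 4.9 = 348.39 N

348.39 N


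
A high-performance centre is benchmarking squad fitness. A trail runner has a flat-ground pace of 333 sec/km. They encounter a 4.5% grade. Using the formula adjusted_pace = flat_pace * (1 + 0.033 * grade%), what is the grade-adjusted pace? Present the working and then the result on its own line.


Grade factor = 1 + 0.033 * 4.5 = 1.1485
Adjusted = 333 * 1.1485 = 382.45 sec/km

382.45 s/km


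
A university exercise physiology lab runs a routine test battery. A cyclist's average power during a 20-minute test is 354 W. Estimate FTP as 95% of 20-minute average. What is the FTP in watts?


FTP = 20-min power * 0.95
= 354 * 0.95
= 336.3 W

336.3 W


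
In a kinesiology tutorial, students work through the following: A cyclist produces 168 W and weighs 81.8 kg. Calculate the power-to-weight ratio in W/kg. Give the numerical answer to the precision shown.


P/W = power / mass
= 168 / 81.8
= 2.054 W/kg

2.054 W/kg


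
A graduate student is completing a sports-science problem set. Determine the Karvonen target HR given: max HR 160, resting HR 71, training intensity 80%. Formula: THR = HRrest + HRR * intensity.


HRR = HRmax - HRrest = 160 - 71 = 89
THR = 71 + 89 * 0.8
= 142.2 bpm

142.2 bpm


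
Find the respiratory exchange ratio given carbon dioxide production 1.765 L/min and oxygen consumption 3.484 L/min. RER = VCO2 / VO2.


VCO2 = 1.765 L/min
VO2 = 3.484 L/min
RER = 1.765 / 3.484 = 0.5066

0.5066


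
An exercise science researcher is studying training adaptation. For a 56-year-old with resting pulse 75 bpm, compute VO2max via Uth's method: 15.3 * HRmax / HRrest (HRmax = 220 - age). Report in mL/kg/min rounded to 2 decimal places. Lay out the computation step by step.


Step 1: HRmax = 220 - 56 = 164 bpm
Step 2: Ratio = 164 / 75 = 2.1867
Step 3: VO2max = 15.3 * 2.1867 = 33.46 mL/kg/min

33.46 mL/kg/min


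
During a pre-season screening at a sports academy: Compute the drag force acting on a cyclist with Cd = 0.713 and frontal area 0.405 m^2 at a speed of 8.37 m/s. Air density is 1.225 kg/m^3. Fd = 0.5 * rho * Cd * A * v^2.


Step 1: v^2 = 70.0569
Step 2: Fd = 0.5 * 1.225 * 0.713 * 0.405 * 70.0569
= 12.391 N

12.391 N


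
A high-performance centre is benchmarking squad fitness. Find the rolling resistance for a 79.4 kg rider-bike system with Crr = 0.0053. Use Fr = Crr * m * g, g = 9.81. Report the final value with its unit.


m * g = 79.4 * 9.81 = 778.914 N
Fr = 0.0053 * 778.914 = 4.128 N

4.128 N


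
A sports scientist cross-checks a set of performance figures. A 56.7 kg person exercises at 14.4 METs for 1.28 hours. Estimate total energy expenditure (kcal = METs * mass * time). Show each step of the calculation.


Energy = METs * mass(kg) * time(h)
= 14.4 * 56.7 * 1.28
= 1045.09 kcal

1045.09 kcal


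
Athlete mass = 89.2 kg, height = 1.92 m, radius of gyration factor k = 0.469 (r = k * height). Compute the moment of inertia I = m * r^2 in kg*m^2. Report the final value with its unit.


r = k * height = 0.469 * 1.92 = 0.90048 m
r^2 = 0.90048^2 = 0.810864
I = 89.2 * 0.810864 = 72.329 kg*m^2

72.329 kg*m^2


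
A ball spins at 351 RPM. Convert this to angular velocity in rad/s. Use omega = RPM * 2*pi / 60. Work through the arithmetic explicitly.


omega = 351 * 2 * pi / 60
= 351 * 6.28318531 / 60
= 2205.398 / 60
= 36.757 rad/s

36.757 rad/s


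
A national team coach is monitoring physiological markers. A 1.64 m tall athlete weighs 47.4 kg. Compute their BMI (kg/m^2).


height^2 = 2.6896 m^2
BMI = 47.4 / 2.6896 = 17.62 kg/m^2

17.62 kg/m^2


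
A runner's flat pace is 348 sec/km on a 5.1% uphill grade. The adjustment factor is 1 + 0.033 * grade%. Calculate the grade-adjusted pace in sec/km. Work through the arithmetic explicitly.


Factor = 1 + 0.033 * 5.1 = 1.1683
Adjusted pace = 348 * 1.1683
= 406.57 sec/km

406.57 s/km


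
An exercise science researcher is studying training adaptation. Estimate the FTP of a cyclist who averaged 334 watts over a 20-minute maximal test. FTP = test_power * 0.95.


FTP = 334 * 0.95 = 317.3 W

317.3 W


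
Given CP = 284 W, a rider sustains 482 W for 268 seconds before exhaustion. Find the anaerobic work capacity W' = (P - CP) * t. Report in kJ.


Excess power = 482 - 284 = 198 W
Work above CP = 198 * 268 = 53064 J
W' = 53.064 kJ

53.064 kJ


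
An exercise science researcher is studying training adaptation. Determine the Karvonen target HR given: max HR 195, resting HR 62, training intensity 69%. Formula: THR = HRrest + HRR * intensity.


HRR = HRmax - HRrest = 195 - 62 = 133
THR = 62 + 133 * 0.69
= 153.77 bpm

153.77 bpm


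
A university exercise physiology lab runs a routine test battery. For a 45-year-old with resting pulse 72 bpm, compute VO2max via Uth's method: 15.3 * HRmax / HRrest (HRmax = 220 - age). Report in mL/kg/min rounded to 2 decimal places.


Step 1: HRmax = 220 - 45 = 175 bpm
Step 2: Ratio = 175 / 72 = 2.4306
Step 3: VO2max = 15.3 * 2.4306 = 37.19 mL/kg/min

37.19 mL/kg/min


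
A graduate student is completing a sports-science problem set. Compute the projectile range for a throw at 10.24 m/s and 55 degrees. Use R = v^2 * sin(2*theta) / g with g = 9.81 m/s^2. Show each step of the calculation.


Two times the angle = 110 degrees
sin(110) = 0.939693
R = 104.8576 * 0.939693 / 9.81 = 10.044 m

10.044 m


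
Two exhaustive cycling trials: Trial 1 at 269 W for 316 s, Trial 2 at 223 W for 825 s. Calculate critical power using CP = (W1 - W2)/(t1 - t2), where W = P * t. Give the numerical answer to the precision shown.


W1 = 269 * 316 = 85004 J
W2 = 223 * 825 = 183975 J
CP = (85004 - 183975) / (316 - 825)
= -98971 / -509
= 194.44 W

194.44 W


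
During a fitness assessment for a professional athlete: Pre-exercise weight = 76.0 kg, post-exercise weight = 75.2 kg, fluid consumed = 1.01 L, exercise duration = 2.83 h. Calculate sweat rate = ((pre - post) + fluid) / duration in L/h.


Weight loss = 76.0 - 75.2 = 0.8 kg (approx L)
Total sweat = 0.8 + 1.01 = 1.81 L
Sweat rate = 1.81 / 2.83 = 0.64 L/h

0.64 L/h


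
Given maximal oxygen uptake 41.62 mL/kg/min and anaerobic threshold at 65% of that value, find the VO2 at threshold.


Percentage as decimal = 0.65
VO2 at AT = 41.62 * 0.65 = 27.05 mL/kg/min

27.05 mL/kg/min


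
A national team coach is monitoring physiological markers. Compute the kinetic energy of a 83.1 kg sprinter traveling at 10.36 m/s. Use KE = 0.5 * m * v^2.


Velocity squared = 107.3296
KE = 0.5 * 83.1 * 107.3296 = 4459.54 J

4459.54 J


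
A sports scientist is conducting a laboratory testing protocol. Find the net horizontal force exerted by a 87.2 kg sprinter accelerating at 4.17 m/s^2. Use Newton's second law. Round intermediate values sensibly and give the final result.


Newton's second law: F = m * a
F = 87.2 * 4.17 = 363.62 N

363.62 N


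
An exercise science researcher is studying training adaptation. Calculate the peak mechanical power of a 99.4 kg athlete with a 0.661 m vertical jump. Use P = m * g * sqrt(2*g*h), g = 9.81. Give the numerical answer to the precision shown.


First, sqrt(2gh) = sqrt(2 * 9.81 * 0.661)
= sqrt(12.96882) = 3.601225 m/s
Power = 99.4 * 9.81 * 3.601225 = 3511.6 W

3511.6 W


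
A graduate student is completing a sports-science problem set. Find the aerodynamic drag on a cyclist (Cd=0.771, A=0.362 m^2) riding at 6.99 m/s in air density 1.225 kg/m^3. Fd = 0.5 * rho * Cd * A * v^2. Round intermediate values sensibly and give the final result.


Fd = 0.5 * 1.225 * 0.771 * 0.362 * 6.99^2
= 0.5 * 1.225 * 0.771 * 0.362 * 48.8601
= 8.353 N

8.353 N


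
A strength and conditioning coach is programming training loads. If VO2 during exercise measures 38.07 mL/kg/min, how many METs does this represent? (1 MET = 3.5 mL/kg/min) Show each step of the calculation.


METs = VO2 / 3.5 = 38.07 / 3.5 = 10.88

10.88 METs


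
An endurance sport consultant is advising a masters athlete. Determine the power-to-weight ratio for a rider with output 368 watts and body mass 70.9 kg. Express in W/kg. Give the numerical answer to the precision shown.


P/W = 368 / 70.9 = 5.19 W/kg

5.19 W/kg


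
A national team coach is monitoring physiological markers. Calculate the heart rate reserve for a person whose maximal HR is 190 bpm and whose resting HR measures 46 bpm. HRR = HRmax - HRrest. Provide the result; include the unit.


HRmax = 190 bpm
HRrest = 46 bpm
HRR = 190 - 46 = 144 bpm

144 bpm


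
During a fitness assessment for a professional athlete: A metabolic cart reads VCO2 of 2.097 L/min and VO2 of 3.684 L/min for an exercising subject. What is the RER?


RER = VCO2 / VO2 = 2.097 / 3.684 = 0.5692

0.5692


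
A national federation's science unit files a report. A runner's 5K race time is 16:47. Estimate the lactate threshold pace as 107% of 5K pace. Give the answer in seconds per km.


Total race time = 16*60 + 47 = 1007 seconds
5K pace = 1007 / 5 = 201.4 sec/km
LT pace = 201.4 * 1.07 = 215.5 sec/km

215.5 s/km


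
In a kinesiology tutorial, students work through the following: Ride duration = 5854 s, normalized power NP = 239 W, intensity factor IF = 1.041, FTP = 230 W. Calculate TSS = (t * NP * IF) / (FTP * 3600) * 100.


Numerator = 5854 * 239 * 1.041 = 1456469.346
Denominator = 230 * 3600 = 828000
TSS = 1456469.346 / 828000 * 100
= 175.9

175.9 TSS


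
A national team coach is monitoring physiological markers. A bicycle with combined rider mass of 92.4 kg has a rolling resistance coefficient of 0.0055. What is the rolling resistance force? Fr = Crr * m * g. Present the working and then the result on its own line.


Fr = 0.0055 * 92.4 * 9.81
= 0.5082 * 9.81
= 4.985 N

4.985 N


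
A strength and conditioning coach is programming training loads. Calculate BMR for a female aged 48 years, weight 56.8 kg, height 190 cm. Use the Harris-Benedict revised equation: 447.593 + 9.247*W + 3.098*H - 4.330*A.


Substituting values:
W term = 9.247 * 56.8 = 525.2296
H term = 3.098 * 190 = 588.62
A term = 4.330 * 48 = 207.84
BMR = 1353.6 kcal/day

1353.6 kcal/day


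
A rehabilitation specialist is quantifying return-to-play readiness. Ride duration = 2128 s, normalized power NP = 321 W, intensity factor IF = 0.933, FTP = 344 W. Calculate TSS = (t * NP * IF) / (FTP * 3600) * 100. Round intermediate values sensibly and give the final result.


Numerator = 2128 * 321 * 0.933 = 637321.104
Denominator = 344 * 3600 = 1238400
TSS = 637321.104 / 1238400 * 100
= 51.46

51.46 TSS


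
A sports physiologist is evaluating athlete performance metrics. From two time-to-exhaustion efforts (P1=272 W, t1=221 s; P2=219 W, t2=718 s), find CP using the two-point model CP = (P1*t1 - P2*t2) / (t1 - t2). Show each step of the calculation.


Work in trial 1 = 60112 J
Work in trial 2 = 157242 J
Delta work = -97130 J
Delta time = -497 s
CP = -97130 / -497 = 195.43 W

195.43 W


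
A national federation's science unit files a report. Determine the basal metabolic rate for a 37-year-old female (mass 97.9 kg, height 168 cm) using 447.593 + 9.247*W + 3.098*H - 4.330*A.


BMR = 447.593 + 9.247*97.9 + 3.098*168 - 4.330*37
= 1713.13 kcal/day

1713.13 kcal/day


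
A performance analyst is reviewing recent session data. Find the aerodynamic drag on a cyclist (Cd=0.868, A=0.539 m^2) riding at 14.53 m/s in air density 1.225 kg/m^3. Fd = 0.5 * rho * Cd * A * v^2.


Fd = 0.5 * 1.225 * 0.868 * 0.539 * 14.53^2
= 0.5 * 1.225 * 0.868 * 0.539 * 211.1209
= 60.499 N

60.499 N


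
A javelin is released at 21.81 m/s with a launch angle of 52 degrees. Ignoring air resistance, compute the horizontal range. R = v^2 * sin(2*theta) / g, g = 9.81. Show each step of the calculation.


Launch speed squared = 475.6761
sin(2 * 52 deg) = 0.970296
Range = 475.6761 * 0.970296 / 9.81
= 47.049 m

47.049 m


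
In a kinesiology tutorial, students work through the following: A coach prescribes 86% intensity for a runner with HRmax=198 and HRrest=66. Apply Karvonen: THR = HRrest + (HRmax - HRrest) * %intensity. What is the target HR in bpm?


Heart rate reserve = 198 - 66 = 132
Intensity fraction = 86 / 100 = 0.86
THR = 66 + 132 * 0.86 = 179.52 bpm

179.52 bpm


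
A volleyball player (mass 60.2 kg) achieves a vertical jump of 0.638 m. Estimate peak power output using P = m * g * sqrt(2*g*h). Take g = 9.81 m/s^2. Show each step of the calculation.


2 * g * h = 2 * 9.81 * 0.638 = 12.51756
sqrt(12.51756) = 3.538016 m/s
P = 60.2 * 9.81 * 3.538016 = 2089.42 W

2089.42 W


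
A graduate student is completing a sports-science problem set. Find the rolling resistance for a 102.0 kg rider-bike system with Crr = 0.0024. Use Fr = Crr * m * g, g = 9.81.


m * g = 102.0 * 9.81 = 1000.62 N
Fr = 0.0024 * 1000.62 = 2.401 N

2.401 N


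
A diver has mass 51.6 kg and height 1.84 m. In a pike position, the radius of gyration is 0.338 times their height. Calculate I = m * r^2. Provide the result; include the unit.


r = 0.338 * 1.84 = 0.62192 m
I = m * r^2 = 51.6 * 0.386784 = 19.958 kg*m^2

19.958 kg*m^2


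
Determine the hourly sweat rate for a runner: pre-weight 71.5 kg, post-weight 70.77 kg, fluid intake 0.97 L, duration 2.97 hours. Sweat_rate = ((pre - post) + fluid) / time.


Mass lost = 71.5 - 70.77 = 0.73 kg
Add fluid consumed: 0.73 + 0.97 = 1.7 L total sweat
Sweat rate = 1.7 / 2.97 = 0.572 L/h

0.572 L/h


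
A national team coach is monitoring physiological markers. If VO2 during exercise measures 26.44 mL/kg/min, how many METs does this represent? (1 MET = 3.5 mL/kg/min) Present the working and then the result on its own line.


METs = VO2 / 3.5 = 26.44 / 3.5 = 7.55

7.55 METs


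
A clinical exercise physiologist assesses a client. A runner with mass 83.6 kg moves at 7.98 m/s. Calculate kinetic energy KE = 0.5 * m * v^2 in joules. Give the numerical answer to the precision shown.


v^2 = 7.98^2 = 63.6804
KE = 0.5 * 83.6 * 63.6804
= 2661.84 J

2661.84 J


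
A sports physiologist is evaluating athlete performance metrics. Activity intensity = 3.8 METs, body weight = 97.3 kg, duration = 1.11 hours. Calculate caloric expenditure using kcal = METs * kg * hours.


kcal = 3.8 * 97.3 * 1.11
= 369.74 * 1.11
= 410.41 kcal

410.41 kcal


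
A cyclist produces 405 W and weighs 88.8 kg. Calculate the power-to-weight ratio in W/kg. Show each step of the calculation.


P/W = power / mass
= 405 / 88.8
= 4.561 W/kg

4.561 W/kg


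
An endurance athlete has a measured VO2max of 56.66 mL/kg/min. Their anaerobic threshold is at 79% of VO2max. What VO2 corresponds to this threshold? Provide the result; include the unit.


Anaerobic threshold VO2 = VO2max * 79%
= 56.66 * 0.79
= 44.76 mL/kg/min

44.76 mL/kg/min


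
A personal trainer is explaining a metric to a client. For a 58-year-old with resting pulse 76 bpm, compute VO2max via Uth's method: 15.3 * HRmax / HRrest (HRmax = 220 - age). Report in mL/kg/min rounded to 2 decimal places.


Step 1: HRmax = 220 - 58 = 162 bpm
Step 2: Ratio = 162 / 76 = 2.1316
Step 3: VO2max = 15.3 * 2.1316 = 32.61 mL/kg/min

32.61 mL/kg/min


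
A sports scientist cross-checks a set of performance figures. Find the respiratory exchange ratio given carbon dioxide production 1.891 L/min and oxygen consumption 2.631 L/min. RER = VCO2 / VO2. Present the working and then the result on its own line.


VCO2 = 1.891 L/min
VO2 = 2.631 L/min
RER = 1.891 / 2.631 = 0.7187

0.7187


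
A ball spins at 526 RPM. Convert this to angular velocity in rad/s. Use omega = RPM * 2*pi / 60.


omega = 526 * 2 * pi / 60
= 526 * 6.28318531 / 60
= 3304.955 / 60
= 55.083 rad/s

55.083 rad/s


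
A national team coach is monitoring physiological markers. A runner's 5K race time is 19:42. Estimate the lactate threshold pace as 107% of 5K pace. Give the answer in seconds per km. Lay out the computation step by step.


Total race time = 19*60 + 42 = 1182 seconds
5K pace = 1182 / 5 = 236.4 sec/km
LT pace = 236.4 * 1.07 = 252.95 sec/km

252.95 s/km


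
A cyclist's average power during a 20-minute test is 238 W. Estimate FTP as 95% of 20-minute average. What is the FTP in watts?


FTP = 20-min power * 0.95
= 238 * 0.95
= 226.1 W

226.1 W


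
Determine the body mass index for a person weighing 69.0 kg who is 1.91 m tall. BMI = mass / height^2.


BMI = mass / height^2
= 69.0 / 1.91^2
= 69.0 / 3.6481
= 18.91 kg/m^2

18.91 kg/m^2


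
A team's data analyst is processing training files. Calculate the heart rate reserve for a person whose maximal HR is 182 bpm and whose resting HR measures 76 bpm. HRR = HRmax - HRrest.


HRmax = 182 bpm
HRrest = 76 bpm
HRR = 182 - 76 = 106 bpm

106 bpm


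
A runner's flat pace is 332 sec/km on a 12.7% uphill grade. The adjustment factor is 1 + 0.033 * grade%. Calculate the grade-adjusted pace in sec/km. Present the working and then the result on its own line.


Factor = 1 + 0.033 * 12.7 = 1.4191
Adjusted pace = 332 * 1.4191
= 471.14 sec/km

471.14 s/km


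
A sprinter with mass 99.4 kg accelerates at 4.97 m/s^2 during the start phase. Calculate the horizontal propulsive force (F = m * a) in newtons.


F = m * a
= 99.4 * 4.97
= 494.02 N

494.02 N


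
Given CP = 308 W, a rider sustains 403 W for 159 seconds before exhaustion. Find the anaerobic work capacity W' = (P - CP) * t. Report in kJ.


Excess power = 403 - 308 = 95 W
Work above CP = 95 * 159 = 15105 J
W' = 15.105 kJ

15.105 kJ


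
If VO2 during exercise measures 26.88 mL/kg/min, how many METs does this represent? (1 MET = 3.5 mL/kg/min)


METs = VO2 / 3.5 = 26.88 / 3.5 = 7.68

7.68 METs


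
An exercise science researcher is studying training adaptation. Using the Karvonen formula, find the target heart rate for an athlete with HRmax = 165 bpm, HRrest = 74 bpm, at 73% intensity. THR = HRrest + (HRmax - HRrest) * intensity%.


HRR = 165 - 74 = 91
THR = 74 + 91 * 0.73
= 74 + 66.43
= 140.43 bpm

140.43 bpm


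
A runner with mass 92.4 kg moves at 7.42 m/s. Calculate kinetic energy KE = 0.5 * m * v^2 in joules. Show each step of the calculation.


v^2 = 7.42^2 = 55.0564
KE = 0.5 * 92.4 * 55.0564
= 2543.61 J

2543.61 J


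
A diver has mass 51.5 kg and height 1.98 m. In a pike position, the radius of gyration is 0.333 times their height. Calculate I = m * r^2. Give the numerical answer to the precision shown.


r = 0.333 * 1.98 = 0.65934 m
I = m * r^2 = 51.5 * 0.434729 = 22.389 kg*m^2

22.389 kg*m^2


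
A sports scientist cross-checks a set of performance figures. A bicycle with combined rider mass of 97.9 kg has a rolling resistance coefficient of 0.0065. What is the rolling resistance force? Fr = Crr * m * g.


Fr = 0.0065 * 97.9 * 9.81
= 0.63635 * 9.81
= 6.243 N

6.243 N


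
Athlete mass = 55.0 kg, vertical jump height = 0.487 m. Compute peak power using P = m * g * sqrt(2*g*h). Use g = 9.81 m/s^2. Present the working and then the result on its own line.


sqrt(2 * 9.81 * 0.487) = sqrt(9.55494) = 3.091107 m/s
P = 55.0 * 9.81 * 3.091107
= 1667.81 W

1667.81 W


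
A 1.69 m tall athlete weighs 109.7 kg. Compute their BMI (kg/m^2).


height^2 = 2.8561 m^2
BMI = 109.7 / 2.8561 = 38.41 kg/m^2

38.41 kg/m^2


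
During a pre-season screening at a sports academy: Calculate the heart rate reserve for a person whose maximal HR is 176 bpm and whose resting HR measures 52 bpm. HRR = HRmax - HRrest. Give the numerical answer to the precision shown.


HRmax = 176 bpm
HRrest = 52 bpm
HRR = 176 - 52 = 124 bpm

124 bpm


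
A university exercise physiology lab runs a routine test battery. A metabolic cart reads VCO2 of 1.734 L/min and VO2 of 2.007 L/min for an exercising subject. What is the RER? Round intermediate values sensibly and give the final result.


RER = VCO2 / VO2 = 1.734 / 2.007 = 0.864

0.864


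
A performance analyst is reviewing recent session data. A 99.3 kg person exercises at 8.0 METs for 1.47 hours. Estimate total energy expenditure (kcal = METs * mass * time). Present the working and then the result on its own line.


Energy = METs * mass(kg) * time(h)
= 8.0 * 99.3 * 1.47
= 1167.77 kcal

1167.77 kcal


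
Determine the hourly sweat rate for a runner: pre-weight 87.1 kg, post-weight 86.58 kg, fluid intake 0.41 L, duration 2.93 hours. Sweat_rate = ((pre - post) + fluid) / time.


Mass lost = 87.1 - 86.58 = 0.52 kg
Add fluid consumed: 0.52 + 0.41 = 0.93 L total sweat
Sweat rate = 0.93 / 2.93 = 0.317 L/h

0.317 L/h


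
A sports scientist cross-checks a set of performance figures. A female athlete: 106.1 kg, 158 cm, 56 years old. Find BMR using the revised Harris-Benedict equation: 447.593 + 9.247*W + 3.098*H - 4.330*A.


Intercept = 447.593
Weight contribution = 9.247 * 106.1 = 981.1067
Height contribution = 3.098 * 158 = 489.484
Age contribution = 4.33 * 56 = 242.48
BMR = 447.593 + 981.1067 + 489.484 - 242.48
= 1675.7 kcal/day

1675.7 kcal/day


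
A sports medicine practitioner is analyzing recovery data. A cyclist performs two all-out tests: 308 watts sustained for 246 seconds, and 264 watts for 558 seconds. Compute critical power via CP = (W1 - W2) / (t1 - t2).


W1 = P1 * t1 = 308 * 246 = 75768 J
W2 = P2 * t2 = 264 * 558 = 147312 J
CP = (75768 - 147312) / (246 - 558)
= 229.31 W

229.31 W


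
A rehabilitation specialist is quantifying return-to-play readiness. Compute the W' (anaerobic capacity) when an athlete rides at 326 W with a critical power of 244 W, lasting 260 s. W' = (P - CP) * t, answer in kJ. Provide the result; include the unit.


Above-CP power = 82 W
Duration = 260 s
W' = 82 * 260 = 21320 J
Convert: 21320 / 1000 = 21.32 kJ

21.32 kJ


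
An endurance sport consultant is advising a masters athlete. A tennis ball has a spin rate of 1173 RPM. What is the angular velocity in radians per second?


Convert RPM to rad/s: multiply by 2*pi and divide by 60
omega = 1173 * 2 * pi / 60
= 122.836 rad/s

122.836 rad/s


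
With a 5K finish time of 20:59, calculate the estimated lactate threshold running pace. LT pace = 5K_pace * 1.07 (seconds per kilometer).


Race duration = 1259 s for 5 km
Average pace = 1259 / 5 = 251.8 s/km
LT pace = 251.8 * 1.07
= 269.43 s/km

269.43 s/km


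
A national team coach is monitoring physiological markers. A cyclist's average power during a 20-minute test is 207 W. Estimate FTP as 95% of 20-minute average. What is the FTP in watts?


FTP = 20-min power * 0.95
= 207 * 0.95
= 196.65 W

196.65 W


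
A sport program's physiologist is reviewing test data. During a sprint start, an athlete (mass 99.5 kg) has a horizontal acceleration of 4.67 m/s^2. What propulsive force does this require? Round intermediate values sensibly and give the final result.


Propulsive force = mass * acceleration
= 99.5 kg * 4.67 m/s^2
= 464.67 N

464.67 N


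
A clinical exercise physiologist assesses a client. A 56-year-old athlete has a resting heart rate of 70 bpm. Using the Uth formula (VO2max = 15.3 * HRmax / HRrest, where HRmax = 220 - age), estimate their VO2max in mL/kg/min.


HRmax = 220 - 56 = 164 bpm
Ratio = HRmax / HRrest = 164 / 70 = 2.3429
VO2max = 15.3 * 2.3429 = 35.85 mL/kg/min

35.85 mL/kg/min


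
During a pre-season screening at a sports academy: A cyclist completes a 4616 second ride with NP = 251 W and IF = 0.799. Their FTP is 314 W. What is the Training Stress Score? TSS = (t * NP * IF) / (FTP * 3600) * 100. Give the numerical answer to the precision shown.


t * NP * IF = 4616 * 251 * 0.799 = 925734.184
FTP * 3600 = 1130400
TSS = (925734.184 / 1130400) * 100 = 81.89

81.89 TSS


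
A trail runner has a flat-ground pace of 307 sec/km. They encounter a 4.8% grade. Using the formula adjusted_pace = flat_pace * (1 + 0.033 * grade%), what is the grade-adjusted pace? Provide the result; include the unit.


Grade factor = 1 + 0.033 * 4.8 = 1.1584
Adjusted = 307 * 1.1584 = 355.63 sec/km

355.63 s/km
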